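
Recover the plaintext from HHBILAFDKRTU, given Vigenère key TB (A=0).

OGIHSZMCRQAT

Repeat the key across the ciphertext: TBTBTBTBTBTB
H(7)−T(19): -12≡14 → O
H(7)−B(1): 6 → G
B(1)−T(19): -18≡8 → I
I(8)−B(1): 7 → H
L(11)−T(19): -8≡18 → S
A(0)−B(1): -1≡25 → Z
F(5)−T(19): -14≡12 → M
D(3)−B(1): 2 → C
K(10)−T(19): -9≡17 → R
R(17)−B(1): 16 → Q
T(19)−T(19): 0 → A
U(20)−B(1): 19 → T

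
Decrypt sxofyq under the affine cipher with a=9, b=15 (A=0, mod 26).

The inverse of 9 mod 26 is 3, since 9·3=27≡1. Apply D(y)=3·(y−15) mod 26:
s(18): 3·(18−15)=9 → j
x(23): 3·(23−15)=24 → y
o(14): 3·(14−15)=-3≡23 → x
f(5): 3·(5−15)=-30≡22 → w
y(24): 3·(24−15)=27≡1 → b
q(16): 3·(16−15)=3 → d

jyxwbd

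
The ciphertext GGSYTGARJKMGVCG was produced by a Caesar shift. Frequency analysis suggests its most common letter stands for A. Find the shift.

The most frequent ciphertext letter is G (appears 5 times).
G is position 6; A is position 0.
Shift = 6.

6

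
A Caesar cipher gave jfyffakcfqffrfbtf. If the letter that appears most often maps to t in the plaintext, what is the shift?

The most frequent ciphertext letter is f (appears 8 times).
f is position 5; t is position 19.
Shift = -14≡12.

12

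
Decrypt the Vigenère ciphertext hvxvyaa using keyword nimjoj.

unlmkrn

Repeat the key across the ciphertext: nimjojn
h(7)−n(13): -6≡20 → u
v(21)−i(8): 13 → n
x(23)−m(12): 11 → l
v(21)−j(9): 12 → m
y(24)−o(14): 10 → k
a(0)−j(9): -9≡17 → r
a(0)−n(13): -13≡13 → n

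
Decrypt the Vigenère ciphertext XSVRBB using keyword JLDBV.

Repeat the key across the ciphertext: JLDBVJ
X(23)−J(9): 14 → O
S(18)−L(11): 7 → H
V(21)−D(3): 18 → S
R(17)−B(1): 16 → Q
B(1)−V(21): -20≡6 → G
B(1)−J(9): -8≡18 → S

OHSQGS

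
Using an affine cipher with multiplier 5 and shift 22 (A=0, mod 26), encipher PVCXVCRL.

P(15): 5·15+22=97≡19 → T
V(21): 5·21+22=127≡23 → X
C(2): 5·2+22=32≡6 → G
X(23): 5·23+22=137≡7 → H
V(21): 5·21+22=127≡23 → X
C(2): 5·2+22=32≡6 → G
R(17): 5·17+22=107≡3 → D
L(11): 5·11+22=77≡25 → Z

TXGHXGDZ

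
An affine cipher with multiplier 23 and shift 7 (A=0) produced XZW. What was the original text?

MUV

The inverse of 23 mod 26 is 17, since 23·17=391≡1. Apply D(y)=17·(y−7) mod 26:
X(23): 17·(23−7)=272≡12 → M
Z(25): 17·(25−7)=306≡20 → U
W(22): 17·(22−7)=255≡21 → V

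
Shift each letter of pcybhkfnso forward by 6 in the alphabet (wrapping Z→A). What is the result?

viehnqltyu

p(15): 15+6=21 → v
c(2): 2+6=8 → i
y(24): 24+6=30≡4 → e
b(1): 1+6=7 → h
h(7): 7+6=13 → n
k(10): 10+6=16 → q
f(5): 5+6=11 → l
n(13): 13+6=19 → t
s(18): 18+6=24 → y
o(14): 14+6=20 → u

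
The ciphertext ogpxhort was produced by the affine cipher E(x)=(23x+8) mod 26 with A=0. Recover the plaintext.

The inverse of 23 mod 26 is 17, since 23·17=391≡1. Apply D(y)=17·(y−8) mod 26:
o(14): 17·(14−8)=102≡24 → y
g(6): 17·(6−8)=-34≡18 → s
p(15): 17·(15−8)=119≡15 → p
x(23): 17·(23−8)=255≡21 → v
h(7): 17·(7−8)=-17≡9 → j
o(14): 17·(14−8)=102≡24 → y
r(17): 17·(17−8)=153≡23 → x
t(19): 17·(19−8)=187≡5 → f

yspvjyxf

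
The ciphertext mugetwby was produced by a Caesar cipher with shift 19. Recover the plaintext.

m(12): 12−19=-7≡19 → t
u(20): 20−19=1 → b
g(6): 6−19=-13≡13 → n
e(4): 4−19=-15≡11 → l
t(19): 19−19=0 → a
w(22): 22−19=3 → d
b(1): 1−19=-18≡8 → i
y(24): 24−19=5 → f

tbnladif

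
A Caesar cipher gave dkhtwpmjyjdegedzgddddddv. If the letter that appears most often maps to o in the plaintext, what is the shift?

15

The most frequent ciphertext letter is d (appears 9 times).
d is position 3; o is position 14.
Shift = -11≡15.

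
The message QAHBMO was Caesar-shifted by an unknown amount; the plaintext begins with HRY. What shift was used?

9

From the crib: Q(16)−H(7)=9, so the shift is 9.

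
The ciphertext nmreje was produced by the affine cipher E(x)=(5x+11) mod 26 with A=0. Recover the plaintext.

The inverse of 5 mod 26 is 21, since 5·21=105≡1. Apply D(y)=21·(y−11) mod 26:
n(13): 21·(13−11)=42≡16 → q
m(12): 21·(12−11)=21 → v
r(17): 21·(17−11)=126≡22 → w
e(4): 21·(4−11)=-147≡9 → j
j(9): 21·(9−11)=-42≡10 → k
e(4): 21·(4−11)=-147≡9 → j

qvwjkj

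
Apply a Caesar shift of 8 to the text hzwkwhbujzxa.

h(7): 7+8=15 → p
z(25): 25+8=33≡7 → h
w(22): 22+8=30≡4 → e
k(10): 10+8=18 → s
w(22): 22+8=30≡4 → e
h(7): 7+8=15 → p
b(1): 1+8=9 → j
u(20): 20+8=28≡2 → c
j(9): 9+8=17 → r
z(25): 25+8=33≡7 → h
x(23): 23+8=31≡5 → f
a(0): 0+8=8 → i

phesepjcrhfi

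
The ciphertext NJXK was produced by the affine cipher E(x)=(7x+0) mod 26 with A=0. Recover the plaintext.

The inverse of 7 mod 26 is 15, since 7·15=105≡1. Apply D(y)=15·(y−0) mod 26:
N(13): 15·(13−0)=195≡13 → N
J(9): 15·(9−0)=135≡5 → F
X(23): 15·(23−0)=345≡7 → H
K(10): 15·(10−0)=150≡20 → U

NFHU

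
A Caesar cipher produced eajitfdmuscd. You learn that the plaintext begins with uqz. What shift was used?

10

From the crib: e(4)−u(20)=-16≡10, so the shift is 10.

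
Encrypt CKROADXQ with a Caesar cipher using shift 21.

C(2): 2+21=23 → X
K(10): 10+21=31≡5 → F
R(17): 17+21=38≡12 → M
O(14): 14+21=35≡9 → J
A(0): 0+21=21 → V
D(3): 3+21=24 → Y
X(23): 23+21=44≡18 → S
Q(16): 16+21=37≡11 → L

XFMJVYSL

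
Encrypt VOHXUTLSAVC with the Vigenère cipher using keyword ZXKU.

ULRRTQVMZSM

Repeat the key across the message: ZXKUZXKUZXK
V(21)+Z(25): 46≡20 → U
O(14)+X(23): 37≡11 → L
H(7)+K(10): 17 → R
X(23)+U(20): 43≡17 → R
U(20)+Z(25): 45≡19 → T
T(19)+X(23): 42≡16 → Q
L(11)+K(10): 21 → V
S(18)+U(20): 38≡12 → M
A(0)+Z(25): 25 → Z
V(21)+X(23): 44≡18 → S
C(2)+K(10): 12 → M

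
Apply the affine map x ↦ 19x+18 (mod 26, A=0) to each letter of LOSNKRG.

L(11): 19·11+18=227≡19 → T
O(14): 19·14+18=284≡24 → Y
S(18): 19·18+18=360≡22 → W
N(13): 19·13+18=265≡5 → F
K(10): 19·10+18=208≡0 → A
R(17): 19·17+18=341≡3 → D
G(6): 19·6+18=132≡2 → C

TYWFADC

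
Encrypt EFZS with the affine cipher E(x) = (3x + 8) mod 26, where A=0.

E(4): 3·4+8=20 → U
F(5): 3·5+8=23 → X
Z(25): 3·25+8=83≡5 → F
S(18): 3·18+8=62≡10 → K

UXFK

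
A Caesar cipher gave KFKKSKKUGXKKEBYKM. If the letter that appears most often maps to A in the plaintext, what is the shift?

10

The most frequent ciphertext letter is K (appears 8 times).
K is position 10; A is position 0.
Shift = 10.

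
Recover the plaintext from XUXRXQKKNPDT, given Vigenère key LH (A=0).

Repeat the key across the ciphertext: LHLHLHLHLHLH
X(23)−L(11): 12 → M
U(20)−H(7): 13 → N
X(23)−L(11): 12 → M
R(17)−H(7): 10 → K
X(23)−L(11): 12 → M
Q(16)−H(7): 9 → J
K(10)−L(11): -1≡25 → Z
K(10)−H(7): 3 → D
N(13)−L(11): 2 → C
P(15)−H(7): 8 → I
D(3)−L(11): -8≡18 → S
T(19)−H(7): 12 → M

MNMKMJZDCISM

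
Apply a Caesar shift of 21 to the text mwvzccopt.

m(12): 12+21=33≡7 → h
w(22): 22+21=43≡17 → r
v(21): 21+21=42≡16 → q
z(25): 25+21=46≡20 → u
c(2): 2+21=23 → x
c(2): 2+21=23 → x
o(14): 14+21=35≡9 → j
p(15): 15+21=36≡10 → k
t(19): 19+21=40≡14 → o

hrquxxjko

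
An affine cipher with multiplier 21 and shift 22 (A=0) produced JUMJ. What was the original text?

The inverse of 21 mod 26 is 5, since 21·5=105≡1. Apply D(y)=5·(y−22) mod 26:
J(9): 5·(9−22)=-65≡13 → N
U(20): 5·(20−22)=-10≡16 → Q
M(12): 5·(12−22)=-50≡2 → C
J(9): 5·(9−22)=-65≡13 → N

NQCN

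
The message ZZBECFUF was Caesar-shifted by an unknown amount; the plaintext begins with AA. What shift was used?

25

From the crib: Z(25)−A(0)=25, so the shift is 25.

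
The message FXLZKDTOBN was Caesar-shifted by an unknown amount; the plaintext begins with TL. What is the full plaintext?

TLZNYRHCPB

From the crib: F(5)−T(19)=-14≡12, so the shift is 12.
Subtract 12 from each ciphertext letter:
F(5): 5−12=-7≡19 → T
X(23): 23−12=11 → L
L(11): 11−12=-1≡25 → Z
Z(25): 25−12=13 → N
K(10): 10−12=-2≡24 → Y
D(3): 3−12=-9≡17 → R
T(19): 19−12=7 → H
O(14): 14−12=2 → C
B(1): 1−12=-11≡15 → P
N(13): 13−12=1 → B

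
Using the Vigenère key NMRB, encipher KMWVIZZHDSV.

Repeat the key across the message: NMRBNMRBNMR
K(10)+N(13): 23 → X
M(12)+M(12): 24 → Y
W(22)+R(17): 39≡13 → N
V(21)+B(1): 22 → W
I(8)+N(13): 21 → V
Z(25)+M(12): 37≡11 → L
Z(25)+R(17): 42≡16 → Q
H(7)+B(1): 8 → I
D(3)+N(13): 16 → Q
S(18)+M(12): 30≡4 → E
V(21)+R(17): 38≡12 → M

XYNWVLQIQEM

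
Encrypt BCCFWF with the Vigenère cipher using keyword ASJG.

Repeat the key across the message: ASJGAS
B(1)+A(0): 1 → B
C(2)+S(18): 20 → U
C(2)+J(9): 11 → L
F(5)+G(6): 11 → L
W(22)+A(0): 22 → W
F(5)+S(18): 23 → X

BULLWX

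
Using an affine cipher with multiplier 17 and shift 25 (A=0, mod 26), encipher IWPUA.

FJUBZ

I(8): 17·8+25=161≡5 → F
W(22): 17·22+25=399≡9 → J
P(15): 17·15+25=280≡20 → U
U(20): 17·20+25=365≡1 → B
A(0): 17·0+25=25 → Z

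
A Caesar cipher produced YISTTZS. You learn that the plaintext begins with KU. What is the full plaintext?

KUEFFLE

From the crib: Y(24)−K(10)=14, so the shift is 14.
Subtract 14 from each ciphertext letter:
Y(24): 24−14=10 → K
I(8): 8−14=-6≡20 → U
S(18): 18−14=4 → E
T(19): 19−14=5 → F
T(19): 19−14=5 → F
Z(25): 25−14=11 → L
S(18): 18−14=4 → E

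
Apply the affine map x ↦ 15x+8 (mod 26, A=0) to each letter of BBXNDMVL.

XXPVBGLR

B(1): 15·1+8=23 → X
B(1): 15·1+8=23 → X
X(23): 15·23+8=353≡15 → P
N(13): 15·13+8=203≡21 → V
D(3): 15·3+8=53≡1 → B
M(12): 15·12+8=188≡6 → G
V(21): 15·21+8=323≡11 → L
L(11): 15·11+8=173≡17 → R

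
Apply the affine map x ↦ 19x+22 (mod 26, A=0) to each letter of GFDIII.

G(6): 19·6+22=136≡6 → G
F(5): 19·5+22=117≡13 → N
D(3): 19·3+22=79≡1 → B
I(8): 19·8+22=174≡18 → S
I(8): 19·8+22=174≡18 → S
I(8): 19·8+22=174≡18 → S

GNBSSS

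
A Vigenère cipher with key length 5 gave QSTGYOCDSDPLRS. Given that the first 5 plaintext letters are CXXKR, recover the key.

OVWWH

Subtract each crib letter from the matching ciphertext letter (mod 26):
Q(16)−C(2)=14 → O
S(18)−X(23)=-5≡21 → V
T(19)−X(23)=-4≡22 → W
G(6)−K(10)=-4≡22 → W
Y(24)−R(17)=7 → H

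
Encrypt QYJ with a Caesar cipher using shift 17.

HPA

Q(16): 16+17=33≡7 → H
Y(24): 24+17=41≡15 → P
J(9): 9+17=26≡0 → A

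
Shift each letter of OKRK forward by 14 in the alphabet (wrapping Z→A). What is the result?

O(14): 14+14=28≡2 → C
K(10): 10+14=24 → Y
R(17): 17+14=31≡5 → F
K(10): 10+14=24 → Y

CYFY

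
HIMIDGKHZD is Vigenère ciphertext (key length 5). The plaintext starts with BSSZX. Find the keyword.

Subtract each crib letter from the matching ciphertext letter (mod 26):
H(7)−B(1)=6 → G
I(8)−S(18)=-10≡16 → Q
M(12)−S(18)=-6≡20 → U
I(8)−Z(25)=-17≡9 → J
D(3)−X(23)=-20≡6 → G

GQUJG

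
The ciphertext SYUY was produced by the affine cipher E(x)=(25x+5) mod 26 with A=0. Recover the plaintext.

The inverse of 25 mod 26 is 25, since 25·25=625≡1. Apply D(y)=25·(y−5) mod 26:
S(18): 25·(18−5)=325≡13 → N
Y(24): 25·(24−5)=475≡7 → H
U(20): 25·(20−5)=375≡11 → L
Y(24): 25·(24−5)=475≡7 → H

NHLH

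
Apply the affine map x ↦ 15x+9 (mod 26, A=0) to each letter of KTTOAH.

DIILJK

K(10): 15·10+9=159≡3 → D
T(19): 15·19+9=294≡8 → I
T(19): 15·19+9=294≡8 → I
O(14): 15·14+9=219≡11 → L
A(0): 15·0+9=9 → J
H(7): 15·7+9=114≡10 → K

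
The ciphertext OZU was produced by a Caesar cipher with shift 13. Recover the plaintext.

BMH

O(14): 14−13=1 → B
Z(25): 25−13=12 → M
U(20): 20−13=7 → H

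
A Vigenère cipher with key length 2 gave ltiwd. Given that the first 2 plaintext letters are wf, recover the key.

po

Subtract each crib letter from the matching ciphertext letter (mod 26):
l(11)−w(22)=-11≡15 → p
t(19)−f(5)=14 → o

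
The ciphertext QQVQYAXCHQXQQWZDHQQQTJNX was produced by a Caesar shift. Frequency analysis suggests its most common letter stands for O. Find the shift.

The most frequent ciphertext letter is Q (appears 9 times).
Q is position 16; O is position 14.
Shift = 2.

2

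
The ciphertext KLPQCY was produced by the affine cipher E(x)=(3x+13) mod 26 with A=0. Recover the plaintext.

ZISBFV

The inverse of 3 mod 26 is 9, since 3·9=27≡1. Apply D(y)=9·(y−13) mod 26:
K(10): 9·(10−13)=-27≡25 → Z
L(11): 9·(11−13)=-18≡8 → I
P(15): 9·(15−13)=18 → S
Q(16): 9·(16−13)=27≡1 → B
C(2): 9·(2−13)=-99≡5 → F
Y(24): 9·(24−13)=99≡21 → V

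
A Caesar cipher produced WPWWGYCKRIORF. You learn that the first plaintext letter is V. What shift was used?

1

From the crib: W(22)−V(21)=1, so the shift is 1.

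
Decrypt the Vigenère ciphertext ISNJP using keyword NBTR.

Repeat the key across the ciphertext: NBTRN
I(8)−N(13): -5≡21 → V
S(18)−B(1): 17 → R
N(13)−T(19): -6≡20 → U
J(9)−R(17): -8≡18 → S
P(15)−N(13): 2 → C

VRUSC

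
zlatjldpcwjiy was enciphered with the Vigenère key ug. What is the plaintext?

ffgnpfjjiqpce

Repeat the key across the ciphertext: ugugugugugugu
z(25)−u(20): 5 → f
l(11)−g(6): 5 → f
a(0)−u(20): -20≡6 → g
t(19)−g(6): 13 → n
j(9)−u(20): -11≡15 → p
l(11)−g(6): 5 → f
d(3)−u(20): -17≡9 → j
p(15)−g(6): 9 → j
c(2)−u(20): -18≡8 → i
w(22)−g(6): 16 → q
j(9)−u(20): -11≡15 → p
i(8)−g(6): 2 → c
y(24)−u(20): 4 → e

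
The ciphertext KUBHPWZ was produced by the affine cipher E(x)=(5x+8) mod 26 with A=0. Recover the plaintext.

The inverse of 5 mod 26 is 21, since 5·21=105≡1. Apply D(y)=21·(y−8) mod 26:
K(10): 21·(10−8)=42≡16 → Q
U(20): 21·(20−8)=252≡18 → S
B(1): 21·(1−8)=-147≡9 → J
H(7): 21·(7−8)=-21≡5 → F
P(15): 21·(15−8)=147≡17 → R
W(22): 21·(22−8)=294≡8 → I
Z(25): 21·(25−8)=357≡19 → T

QSJFRIT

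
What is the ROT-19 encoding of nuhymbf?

n(13): 13+19=32≡6 → g
u(20): 20+19=39≡13 → n
h(7): 7+19=26≡0 → a
y(24): 24+19=43≡17 → r
m(12): 12+19=31≡5 → f
b(1): 1+19=20 → u
f(5): 5+19=24 → y

gnarfuy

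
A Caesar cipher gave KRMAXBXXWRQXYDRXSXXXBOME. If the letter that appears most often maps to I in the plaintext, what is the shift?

The most frequent ciphertext letter is X (appears 8 times).
X is position 23; I is position 8.
Shift = 15.

15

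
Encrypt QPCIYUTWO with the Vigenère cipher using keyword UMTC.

KBVKSGMYI

Repeat the key across the message: UMTCUMTCU
Q(16)+U(20): 36≡10 → K
P(15)+M(12): 27≡1 → B
C(2)+T(19): 21 → V
I(8)+C(2): 10 → K
Y(24)+U(20): 44≡18 → S
U(20)+M(12): 32≡6 → G
T(19)+T(19): 38≡12 → M
W(22)+C(2): 24 → Y
O(14)+U(20): 34≡8 → I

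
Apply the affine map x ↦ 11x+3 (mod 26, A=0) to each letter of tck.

ezj

t(19): 11·19+3=212≡4 → e
c(2): 11·2+3=25 → z
k(10): 11·10+3=113≡9 → j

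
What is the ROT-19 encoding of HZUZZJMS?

H(7): 7+19=26≡0 → A
Z(25): 25+19=44≡18 → S
U(20): 20+19=39≡13 → N
Z(25): 25+19=44≡18 → S
Z(25): 25+19=44≡18 → S
J(9): 9+19=28≡2 → C
M(12): 12+19=31≡5 → F
S(18): 18+19=37≡11 → L

ASNSSCFL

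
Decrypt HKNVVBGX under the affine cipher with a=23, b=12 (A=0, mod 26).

The inverse of 23 mod 26 is 17, since 23·17=391≡1. Apply D(y)=17·(y−12) mod 26:
H(7): 17·(7−12)=-85≡19 → T
K(10): 17·(10−12)=-34≡18 → S
N(13): 17·(13−12)=17 → R
V(21): 17·(21−12)=153≡23 → X
V(21): 17·(21−12)=153≡23 → X
B(1): 17·(1−12)=-187≡21 → V
G(6): 17·(6−12)=-102≡2 → C
X(23): 17·(23−12)=187≡5 → F

TSRXXVCF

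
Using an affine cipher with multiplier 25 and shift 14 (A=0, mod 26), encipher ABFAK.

ONJOE

A(0): 25·0+14=14 → O
B(1): 25·1+14=39≡13 → N
F(5): 25·5+14=139≡9 → J
A(0): 25·0+14=14 → O
K(10): 25·10+14=264≡4 → E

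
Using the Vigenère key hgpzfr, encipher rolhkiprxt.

yuagpzwxms

Repeat the key across the message: hgpzfrhgpz
r(17)+h(7): 24 → y
o(14)+g(6): 20 → u
l(11)+p(15): 26≡0 → a
h(7)+z(25): 32≡6 → g
k(10)+f(5): 15 → p
i(8)+r(17): 25 → z
p(15)+h(7): 22 → w
r(17)+g(6): 23 → x
x(23)+p(15): 38≡12 → m
t(19)+z(25): 44≡18 → s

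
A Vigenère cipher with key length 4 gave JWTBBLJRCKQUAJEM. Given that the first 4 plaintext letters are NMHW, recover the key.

WKMF

Subtract each crib letter from the matching ciphertext letter (mod 26):
J(9)−N(13)=-4≡22 → W
W(22)−M(12)=10 → K
T(19)−H(7)=12 → M
B(1)−W(22)=-21≡5 → F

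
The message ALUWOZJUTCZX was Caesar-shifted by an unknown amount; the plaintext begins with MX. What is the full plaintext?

From the crib: A(0)−M(12)=-12≡14, so the shift is 14.
Subtract 14 from each ciphertext letter:
A(0): 0−14=-14≡12 → M
L(11): 11−14=-3≡23 → X
U(20): 20−14=6 → G
W(22): 22−14=8 → I
O(14): 14−14=0 → A
Z(25): 25−14=11 → L
J(9): 9−14=-5≡21 → V
U(20): 20−14=6 → G
T(19): 19−14=5 → F
C(2): 2−14=-12≡14 → O
Z(25): 25−14=11 → L
X(23): 23−14=9 → J

MXGIALVGFOLJ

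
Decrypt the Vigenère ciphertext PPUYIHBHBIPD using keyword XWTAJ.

Repeat the key across the ciphertext: XWTAJXWTAJXW
P(15)−X(23): -8≡18 → S
P(15)−W(22): -7≡19 → T
U(20)−T(19): 1 → B
Y(24)−A(0): 24 → Y
I(8)−J(9): -1≡25 → Z
H(7)−X(23): -16≡10 → K
B(1)−W(22): -21≡5 → F
H(7)−T(19): -12≡14 → O
B(1)−A(0): 1 → B
I(8)−J(9): -1≡25 → Z
P(15)−X(23): -8≡18 → S
D(3)−W(22): -19≡7 → H

STBYZKFOBZSH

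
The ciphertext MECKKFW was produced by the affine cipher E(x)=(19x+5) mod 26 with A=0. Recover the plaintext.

ZPTDDAF

The inverse of 19 mod 26 is 11, since 19·11=209≡1. Apply D(y)=11·(y−5) mod 26:
M(12): 11·(12−5)=77≡25 → Z
E(4): 11·(4−5)=-11≡15 → P
C(2): 11·(2−5)=-33≡19 → T
K(10): 11·(10−5)=55≡3 → D
K(10): 11·(10−5)=55≡3 → D
F(5): 11·(5−5)=0 → A
W(22): 11·(22−5)=187≡5 → F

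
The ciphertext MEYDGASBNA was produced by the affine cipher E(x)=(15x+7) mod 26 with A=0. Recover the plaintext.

The inverse of 15 mod 26 is 7, since 15·7=105≡1. Apply D(y)=7·(y−7) mod 26:
M(12): 7·(12−7)=35≡9 → J
E(4): 7·(4−7)=-21≡5 → F
Y(24): 7·(24−7)=119≡15 → P
D(3): 7·(3−7)=-28≡24 → Y
G(6): 7·(6−7)=-7≡19 → T
A(0): 7·(0−7)=-49≡3 → D
S(18): 7·(18−7)=77≡25 → Z
B(1): 7·(1−7)=-42≡10 → K
N(13): 7·(13−7)=42≡16 → Q
A(0): 7·(0−7)=-49≡3 → D

JFPYTDZKQD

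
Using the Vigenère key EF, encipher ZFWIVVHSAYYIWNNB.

DKANZALXEDCNASRG

Repeat the key across the message: EFEFEFEFEFEFEFEF
Z(25)+E(4): 29≡3 → D
F(5)+F(5): 10 → K
W(22)+E(4): 26≡0 → A
I(8)+F(5): 13 → N
V(21)+E(4): 25 → Z
V(21)+F(5): 26≡0 → A
H(7)+E(4): 11 → L
S(18)+F(5): 23 → X
A(0)+E(4): 4 → E
Y(24)+F(5): 29≡3 → D
Y(24)+E(4): 28≡2 → C
I(8)+F(5): 13 → N
W(22)+E(4): 26≡0 → A
N(13)+F(5): 18 → S
N(13)+E(4): 17 → R
B(1)+F(5): 6 → G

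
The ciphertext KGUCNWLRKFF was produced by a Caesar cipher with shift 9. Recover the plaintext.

K(10): 10−9=1 → B
G(6): 6−9=-3≡23 → X
U(20): 20−9=11 → L
C(2): 2−9=-7≡19 → T
N(13): 13−9=4 → E
W(22): 22−9=13 → N
L(11): 11−9=2 → C
R(17): 17−9=8 → I
K(10): 10−9=1 → B
F(5): 5−9=-4≡22 → W
F(5): 5−9=-4≡22 → W

BXLTENCIBWW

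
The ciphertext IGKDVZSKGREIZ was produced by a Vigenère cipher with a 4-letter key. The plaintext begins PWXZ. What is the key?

Subtract each crib letter from the matching ciphertext letter (mod 26):
I(8)−P(15)=-7≡19 → T
G(6)−W(22)=-16≡10 → K
K(10)−X(23)=-13≡13 → N
D(3)−Z(25)=-22≡4 → E

TKNE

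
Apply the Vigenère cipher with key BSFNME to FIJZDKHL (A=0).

GAOMPOID

Repeat the key across the message: BSFNMEBS
F(5)+B(1): 6 → G
I(8)+S(18): 26≡0 → A
J(9)+F(5): 14 → O
Z(25)+N(13): 38≡12 → M
D(3)+M(12): 15 → P
K(10)+E(4): 14 → O
H(7)+B(1): 8 → I
L(11)+S(18): 29≡3 → D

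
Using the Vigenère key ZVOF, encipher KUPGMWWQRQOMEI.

JPDLLRKVQLCRDD

Repeat the key across the message: ZVOFZVOFZVOFZV
K(10)+Z(25): 35≡9 → J
U(20)+V(21): 41≡15 → P
P(15)+O(14): 29≡3 → D
G(6)+F(5): 11 → L
M(12)+Z(25): 37≡11 → L
W(22)+V(21): 43≡17 → R
W(22)+O(14): 36≡10 → K
Q(16)+F(5): 21 → V
R(17)+Z(25): 42≡16 → Q
Q(16)+V(21): 37≡11 → L
O(14)+O(14): 28≡2 → C
M(12)+F(5): 17 → R
E(4)+Z(25): 29≡3 → D
I(8)+V(21): 29≡3 → D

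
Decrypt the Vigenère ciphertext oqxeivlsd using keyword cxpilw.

mtiwxzjvo

Repeat the key across the ciphertext: cxpilwcxp
o(14)−c(2): 12 → m
q(16)−x(23): -7≡19 → t
x(23)−p(15): 8 → i
e(4)−i(8): -4≡22 → w
i(8)−l(11): -3≡23 → x
v(21)−w(22): -1≡25 → z
l(11)−c(2): 9 → j
s(18)−x(23): -5≡21 → v
d(3)−p(15): -12≡14 → o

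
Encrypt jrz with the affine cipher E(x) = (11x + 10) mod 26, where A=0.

fpz

j(9): 11·9+10=109≡5 → f
r(17): 11·17+10=197≡15 → p
z(25): 11·25+10=285≡25 → z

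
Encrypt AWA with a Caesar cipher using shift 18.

A(0): 0+18=18 → S
W(22): 22+18=40≡14 → O
A(0): 0+18=18 → S

SOS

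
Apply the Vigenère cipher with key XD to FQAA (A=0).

CTXD

Repeat the key across the message: XDXD
F(5)+X(23): 28≡2 → C
Q(16)+D(3): 19 → T
A(0)+X(23): 23 → X
A(0)+D(3): 3 → D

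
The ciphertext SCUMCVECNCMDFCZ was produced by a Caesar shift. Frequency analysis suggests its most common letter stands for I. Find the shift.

20

The most frequent ciphertext letter is C (appears 5 times).
C is position 2; I is position 8.
Shift = -6≡20.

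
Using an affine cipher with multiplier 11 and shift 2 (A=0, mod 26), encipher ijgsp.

i(8): 11·8+2=90≡12 → m
j(9): 11·9+2=101≡23 → x
g(6): 11·6+2=68≡16 → q
s(18): 11·18+2=200≡18 → s
p(15): 11·15+2=167≡11 → l

mxqsl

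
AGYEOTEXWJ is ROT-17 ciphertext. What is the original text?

A(0): 0−17=-17≡9 → J
G(6): 6−17=-11≡15 → P
Y(24): 24−17=7 → H
E(4): 4−17=-13≡13 → N
O(14): 14−17=-3≡23 → X
T(19): 19−17=2 → C
E(4): 4−17=-13≡13 → N
X(23): 23−17=6 → G
W(22): 22−17=5 → F
J(9): 9−17=-8≡18 → S

JPHNXCNGFS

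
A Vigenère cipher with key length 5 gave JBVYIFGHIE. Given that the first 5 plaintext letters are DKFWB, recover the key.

Subtract each crib letter from the matching ciphertext letter (mod 26):
J(9)−D(3)=6 → G
B(1)−K(10)=-9≡17 → R
V(21)−F(5)=16 → Q
Y(24)−W(22)=2 → C
I(8)−B(1)=7 → H

GRQCH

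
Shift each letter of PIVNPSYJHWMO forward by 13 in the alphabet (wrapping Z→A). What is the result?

CVIACFLWUJZB

P(15): 15+13=28≡2 → C
I(8): 8+13=21 → V
V(21): 21+13=34≡8 → I
N(13): 13+13=26≡0 → A
P(15): 15+13=28≡2 → C
S(18): 18+13=31≡5 → F
Y(24): 24+13=37≡11 → L
J(9): 9+13=22 → W
H(7): 7+13=20 → U
W(22): 22+13=35≡9 → J
M(12): 12+13=25 → Z
O(14): 14+13=27≡1 → B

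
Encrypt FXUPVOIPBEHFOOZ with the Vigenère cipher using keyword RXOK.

Repeat the key across the message: RXOKRXOKRXOKRXO
F(5)+R(17): 22 → W
X(23)+X(23): 46≡20 → U
U(20)+O(14): 34≡8 → I
P(15)+K(10): 25 → Z
V(21)+R(17): 38≡12 → M
O(14)+X(23): 37≡11 → L
I(8)+O(14): 22 → W
P(15)+K(10): 25 → Z
B(1)+R(17): 18 → S
E(4)+X(23): 27≡1 → B
H(7)+O(14): 21 → V
F(5)+K(10): 15 → P
O(14)+R(17): 31≡5 → F
O(14)+X(23): 37≡11 → L
Z(25)+O(14): 39≡13 → N

WUIZMLWZSBVPFLN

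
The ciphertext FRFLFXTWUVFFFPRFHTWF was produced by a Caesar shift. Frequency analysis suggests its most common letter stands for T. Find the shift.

The most frequent ciphertext letter is F (appears 8 times).
F is position 5; T is position 19.
Shift = -14≡12.

12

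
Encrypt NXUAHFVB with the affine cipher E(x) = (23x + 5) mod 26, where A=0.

N(13): 23·13+5=304≡18 → S
X(23): 23·23+5=534≡14 → O
U(20): 23·20+5=465≡23 → X
A(0): 23·0+5=5 → F
H(7): 23·7+5=166≡10 → K
F(5): 23·5+5=120≡16 → Q
V(21): 23·21+5=488≡20 → U
B(1): 23·1+5=28≡2 → C

SOXFKQUC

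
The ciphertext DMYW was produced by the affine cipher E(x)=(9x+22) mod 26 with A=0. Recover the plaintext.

The inverse of 9 mod 26 is 3, since 9·3=27≡1. Apply D(y)=3·(y−22) mod 26:
D(3): 3·(3−22)=-57≡21 → V
M(12): 3·(12−22)=-30≡22 → W
Y(24): 3·(24−22)=6 → G
W(22): 3·(22−22)=0 → A

VWGA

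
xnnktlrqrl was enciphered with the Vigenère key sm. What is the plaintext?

Repeat the key across the ciphertext: smsmsmsmsm
x(23)−s(18): 5 → f
n(13)−m(12): 1 → b
n(13)−s(18): -5≡21 → v
k(10)−m(12): -2≡24 → y
t(19)−s(18): 1 → b
l(11)−m(12): -1≡25 → z
r(17)−s(18): -1≡25 → z
q(16)−m(12): 4 → e
r(17)−s(18): -1≡25 → z
l(11)−m(12): -1≡25 → z

fbvybzzezz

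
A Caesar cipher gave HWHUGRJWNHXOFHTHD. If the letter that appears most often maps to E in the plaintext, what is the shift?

The most frequent ciphertext letter is H (appears 5 times).
H is position 7; E is position 4.
Shift = 3.

3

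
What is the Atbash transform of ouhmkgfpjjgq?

lfsnptukqqtj

o(14) → l(11)
u(20) → f(5)
h(7) → s(18)
m(12) → n(13)
k(10) → p(15)
g(6) → t(19)
f(5) → u(20)
p(15) → k(10)
j(9) → q(16)
j(9) → q(16)
g(6) → t(19)
q(16) → j(9)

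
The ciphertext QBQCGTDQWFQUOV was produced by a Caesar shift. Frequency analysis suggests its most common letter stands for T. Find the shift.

23

The most frequent ciphertext letter is Q (appears 4 times).
Q is position 16; T is position 19.
Shift = -3≡23.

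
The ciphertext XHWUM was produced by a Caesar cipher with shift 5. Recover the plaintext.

X(23): 23−5=18 → S
H(7): 7−5=2 → C
W(22): 22−5=17 → R
U(20): 20−5=15 → P
M(12): 12−5=7 → H

SCRPH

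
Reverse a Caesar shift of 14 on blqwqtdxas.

b(1): 1−14=-13≡13 → n
l(11): 11−14=-3≡23 → x
q(16): 16−14=2 → c
w(22): 22−14=8 → i
q(16): 16−14=2 → c
t(19): 19−14=5 → f
d(3): 3−14=-11≡15 → p
x(23): 23−14=9 → j
a(0): 0−14=-14≡12 → m
s(18): 18−14=4 → e

nxcicfpjme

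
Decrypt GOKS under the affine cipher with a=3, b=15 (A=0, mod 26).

XRHB

The inverse of 3 mod 26 is 9, since 3·9=27≡1. Apply D(y)=9·(y−15) mod 26:
G(6): 9·(6−15)=-81≡23 → X
O(14): 9·(14−15)=-9≡17 → R
K(10): 9·(10−15)=-45≡7 → H
S(18): 9·(18−15)=27≡1 → B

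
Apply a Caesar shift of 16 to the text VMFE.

LCVU

V(21): 21+16=37≡11 → L
M(12): 12+16=28≡2 → C
F(5): 5+16=21 → V
E(4): 4+16=20 → U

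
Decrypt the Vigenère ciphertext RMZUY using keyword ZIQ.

SEJVQ

Repeat the key across the ciphertext: ZIQZI
R(17)−Z(25): -8≡18 → S
M(12)−I(8): 4 → E
Z(25)−Q(16): 9 → J
U(20)−Z(25): -5≡21 → V
Y(24)−I(8): 16 → Q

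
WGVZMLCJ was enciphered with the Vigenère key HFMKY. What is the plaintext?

Repeat the key across the ciphertext: HFMKYHFM
W(22)−H(7): 15 → P
G(6)−F(5): 1 → B
V(21)−M(12): 9 → J
Z(25)−K(10): 15 → P
M(12)−Y(24): -12≡14 → O
L(11)−H(7): 4 → E
C(2)−F(5): -3≡23 → X
J(9)−M(12): -3≡23 → X

PBJPOEXX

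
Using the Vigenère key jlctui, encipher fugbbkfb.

ofiuvsom

Repeat the key across the message: jlctuijl
f(5)+j(9): 14 → o
u(20)+l(11): 31≡5 → f
g(6)+c(2): 8 → i
b(1)+t(19): 20 → u
b(1)+u(20): 21 → v
k(10)+i(8): 18 → s
f(5)+j(9): 14 → o
b(1)+l(11): 12 → m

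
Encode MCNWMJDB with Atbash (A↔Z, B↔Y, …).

NXMDNQWY

M(12) → N(13)
C(2) → X(23)
N(13) → M(12)
W(22) → D(3)
M(12) → N(13)
J(9) → Q(16)
D(3) → W(22)
B(1) → Y(24)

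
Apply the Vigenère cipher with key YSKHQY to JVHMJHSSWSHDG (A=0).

Repeat the key across the message: YSKHQYYSKHQYY
J(9)+Y(24): 33≡7 → H
V(21)+S(18): 39≡13 → N
H(7)+K(10): 17 → R
M(12)+H(7): 19 → T
J(9)+Q(16): 25 → Z
H(7)+Y(24): 31≡5 → F
S(18)+Y(24): 42≡16 → Q
S(18)+S(18): 36≡10 → K
W(22)+K(10): 32≡6 → G
S(18)+H(7): 25 → Z
H(7)+Q(16): 23 → X
D(3)+Y(24): 27≡1 → B
G(6)+Y(24): 30≡4 → E

HNRTZFQKGZXBE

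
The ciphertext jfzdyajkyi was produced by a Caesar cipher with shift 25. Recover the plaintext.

kgaezbklzj

j(9): 9−25=-16≡10 → k
f(5): 5−25=-20≡6 → g
z(25): 25−25=0 → a
d(3): 3−25=-22≡4 → e
y(24): 24−25=-1≡25 → z
a(0): 0−25=-25≡1 → b
j(9): 9−25=-16≡10 → k
k(10): 10−25=-15≡11 → l
y(24): 24−25=-1≡25 → z
i(8): 8−25=-17≡9 → j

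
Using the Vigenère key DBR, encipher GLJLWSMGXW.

JMAOXJPHOZ

Repeat the key across the message: DBRDBRDBRD
G(6)+D(3): 9 → J
L(11)+B(1): 12 → M
J(9)+R(17): 26≡0 → A
L(11)+D(3): 14 → O
W(22)+B(1): 23 → X
S(18)+R(17): 35≡9 → J
M(12)+D(3): 15 → P
G(6)+B(1): 7 → H
X(23)+R(17): 40≡14 → O
W(22)+D(3): 25 → Z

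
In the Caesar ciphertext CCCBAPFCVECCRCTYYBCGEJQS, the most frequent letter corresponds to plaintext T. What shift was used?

9

The most frequent ciphertext letter is C (appears 8 times).
C is position 2; T is position 19.
Shift = -17≡9.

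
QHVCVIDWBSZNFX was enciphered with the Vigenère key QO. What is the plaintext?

Repeat the key across the ciphertext: QOQOQOQOQOQOQO
Q(16)−Q(16): 0 → A
H(7)−O(14): -7≡19 → T
V(21)−Q(16): 5 → F
C(2)−O(14): -12≡14 → O
V(21)−Q(16): 5 → F
I(8)−O(14): -6≡20 → U
D(3)−Q(16): -13≡13 → N
W(22)−O(14): 8 → I
B(1)−Q(16): -15≡11 → L
S(18)−O(14): 4 → E
Z(25)−Q(16): 9 → J
N(13)−O(14): -1≡25 → Z
F(5)−Q(16): -11≡15 → P
X(23)−O(14): 9 → J

ATFOFUNILEJZPJ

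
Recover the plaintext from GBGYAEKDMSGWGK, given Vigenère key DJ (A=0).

Repeat the key across the ciphertext: DJDJDJDJDJDJDJ
G(6)−D(3): 3 → D
B(1)−J(9): -8≡18 → S
G(6)−D(3): 3 → D
Y(24)−J(9): 15 → P
A(0)−D(3): -3≡23 → X
E(4)−J(9): -5≡21 → V
K(10)−D(3): 7 → H
D(3)−J(9): -6≡20 → U
M(12)−D(3): 9 → J
S(18)−J(9): 9 → J
G(6)−D(3): 3 → D
W(22)−J(9): 13 → N
G(6)−D(3): 3 → D
K(10)−J(9): 1 → B

DSDPXVHUJJDNDB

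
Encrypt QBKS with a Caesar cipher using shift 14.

Q(16): 16+14=30≡4 → E
B(1): 1+14=15 → P
K(10): 10+14=24 → Y
S(18): 18+14=32≡6 → G

EPYG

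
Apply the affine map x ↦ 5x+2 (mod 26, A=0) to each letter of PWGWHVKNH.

ZIGILDAPL

P(15): 5·15+2=77≡25 → Z
W(22): 5·22+2=112≡8 → I
G(6): 5·6+2=32≡6 → G
W(22): 5·22+2=112≡8 → I
H(7): 5·7+2=37≡11 → L
V(21): 5·21+2=107≡3 → D
K(10): 5·10+2=52≡0 → A
N(13): 5·13+2=67≡15 → P
H(7): 5·7+2=37≡11 → L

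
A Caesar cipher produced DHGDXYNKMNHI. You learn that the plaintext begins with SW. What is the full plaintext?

SWVSMNCZBCWX

From the crib: D(3)−S(18)=-15≡11, so the shift is 11.
Subtract 11 from each ciphertext letter:
D(3): 3−11=-8≡18 → S
H(7): 7−11=-4≡22 → W
G(6): 6−11=-5≡21 → V
D(3): 3−11=-8≡18 → S
X(23): 23−11=12 → M
Y(24): 24−11=13 → N
N(13): 13−11=2 → C
K(10): 10−11=-1≡25 → Z
M(12): 12−11=1 → B
N(13): 13−11=2 → C
H(7): 7−11=-4≡22 → W
I(8): 8−11=-3≡23 → X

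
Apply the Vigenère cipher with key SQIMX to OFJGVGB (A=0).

Repeat the key across the message: SQIMXSQ
O(14)+S(18): 32≡6 → G
F(5)+Q(16): 21 → V
J(9)+I(8): 17 → R
G(6)+M(12): 18 → S
V(21)+X(23): 44≡18 → S
G(6)+S(18): 24 → Y
B(1)+Q(16): 17 → R

GVRSSYR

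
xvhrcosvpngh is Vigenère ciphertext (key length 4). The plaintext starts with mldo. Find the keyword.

Subtract each crib letter from the matching ciphertext letter (mod 26):
x(23)−m(12)=11 → l
v(21)−l(11)=10 → k
h(7)−d(3)=4 → e
r(17)−o(14)=3 → d

lked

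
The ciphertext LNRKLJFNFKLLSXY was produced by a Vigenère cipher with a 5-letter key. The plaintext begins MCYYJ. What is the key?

Subtract each crib letter from the matching ciphertext letter (mod 26):
L(11)−M(12)=-1≡25 → Z
N(13)−C(2)=11 → L
R(17)−Y(24)=-7≡19 → T
K(10)−Y(24)=-14≡12 → M
L(11)−J(9)=2 → C

ZLTMC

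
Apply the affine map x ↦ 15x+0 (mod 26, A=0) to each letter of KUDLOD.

K(10): 15·10+0=150≡20 → U
U(20): 15·20+0=300≡14 → O
D(3): 15·3+0=45≡19 → T
L(11): 15·11+0=165≡9 → J
O(14): 15·14+0=210≡2 → C
D(3): 15·3+0=45≡19 → T

UOTJCT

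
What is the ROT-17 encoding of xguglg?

x(23): 23+17=40≡14 → o
g(6): 6+17=23 → x
u(20): 20+17=37≡11 → l
g(6): 6+17=23 → x
l(11): 11+17=28≡2 → c
g(6): 6+17=23 → x

oxlxcx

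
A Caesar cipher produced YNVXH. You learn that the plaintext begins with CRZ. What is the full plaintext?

CRZBL

From the crib: Y(24)−C(2)=22, so the shift is 22.
Subtract 22 from each ciphertext letter:
Y(24): 24−22=2 → C
N(13): 13−22=-9≡17 → R
V(21): 21−22=-1≡25 → Z
X(23): 23−22=1 → B
H(7): 7−22=-15≡11 → L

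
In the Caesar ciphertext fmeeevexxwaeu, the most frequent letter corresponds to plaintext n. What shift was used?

The most frequent ciphertext letter is e (appears 5 times).
e is position 4; n is position 13.
Shift = -9≡17.

17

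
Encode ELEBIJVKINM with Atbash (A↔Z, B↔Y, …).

E(4) → V(21)
L(11) → O(14)
E(4) → V(21)
B(1) → Y(24)
I(8) → R(17)
J(9) → Q(16)
V(21) → E(4)
K(10) → P(15)
I(8) → R(17)
N(13) → M(12)
M(12) → N(13)

VOVYRQEPRMN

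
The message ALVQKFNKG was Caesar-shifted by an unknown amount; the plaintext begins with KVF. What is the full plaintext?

KVFAUPXUQ

From the crib: A(0)−K(10)=-10≡16, so the shift is 16.
Subtract 16 from each ciphertext letter:
A(0): 0−16=-16≡10 → K
L(11): 11−16=-5≡21 → V
V(21): 21−16=5 → F
Q(16): 16−16=0 → A
K(10): 10−16=-6≡20 → U
F(5): 5−16=-11≡15 → P
N(13): 13−16=-3≡23 → X
K(10): 10−16=-6≡20 → U
G(6): 6−16=-10≡16 → Q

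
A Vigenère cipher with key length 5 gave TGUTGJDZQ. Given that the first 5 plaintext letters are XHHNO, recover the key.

WZNGS

Subtract each crib letter from the matching ciphertext letter (mod 26):
T(19)−X(23)=-4≡22 → W
G(6)−H(7)=-1≡25 → Z
U(20)−H(7)=13 → N
T(19)−N(13)=6 → G
G(6)−O(14)=-8≡18 → S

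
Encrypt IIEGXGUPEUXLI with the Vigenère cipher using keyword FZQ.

Repeat the key across the message: FZQFZQFZQFZQF
I(8)+F(5): 13 → N
I(8)+Z(25): 33≡7 → H
E(4)+Q(16): 20 → U
G(6)+F(5): 11 → L
X(23)+Z(25): 48≡22 → W
G(6)+Q(16): 22 → W
U(20)+F(5): 25 → Z
P(15)+Z(25): 40≡14 → O
E(4)+Q(16): 20 → U
U(20)+F(5): 25 → Z
X(23)+Z(25): 48≡22 → W
L(11)+Q(16): 27≡1 → B
I(8)+F(5): 13 → N

NHULWWZOUZWBN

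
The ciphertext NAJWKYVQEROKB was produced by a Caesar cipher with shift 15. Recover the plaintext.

YLUHVJGBPCZVM

N(13): 13−15=-2≡24 → Y
A(0): 0−15=-15≡11 → L
J(9): 9−15=-6≡20 → U
W(22): 22−15=7 → H
K(10): 10−15=-5≡21 → V
Y(24): 24−15=9 → J
V(21): 21−15=6 → G
Q(16): 16−15=1 → B
E(4): 4−15=-11≡15 → P
R(17): 17−15=2 → C
O(14): 14−15=-1≡25 → Z
K(10): 10−15=-5≡21 → V
B(1): 1−15=-14≡12 → M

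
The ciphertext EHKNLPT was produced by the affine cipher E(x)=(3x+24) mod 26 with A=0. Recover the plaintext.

The inverse of 3 mod 26 is 9, since 3·9=27≡1. Apply D(y)=9·(y−24) mod 26:
E(4): 9·(4−24)=-180≡2 → C
H(7): 9·(7−24)=-153≡3 → D
K(10): 9·(10−24)=-126≡4 → E
N(13): 9·(13−24)=-99≡5 → F
L(11): 9·(11−24)=-117≡13 → N
P(15): 9·(15−24)=-81≡23 → X
T(19): 9·(19−24)=-45≡7 → H

CDEFNXH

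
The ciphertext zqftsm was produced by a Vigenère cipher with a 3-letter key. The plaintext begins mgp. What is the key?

Subtract each crib letter from the matching ciphertext letter (mod 26):
z(25)−m(12)=13 → n
q(16)−g(6)=10 → k
f(5)−p(15)=-10≡16 → q

nkq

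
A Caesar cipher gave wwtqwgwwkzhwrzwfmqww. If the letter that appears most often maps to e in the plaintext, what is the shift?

18

The most frequent ciphertext letter is w (appears 9 times).
w is position 22; e is position 4.
Shift = 18.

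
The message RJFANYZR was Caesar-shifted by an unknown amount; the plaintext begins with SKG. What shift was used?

From the crib: R(17)−S(18)=-1≡25, so the shift is 25.

25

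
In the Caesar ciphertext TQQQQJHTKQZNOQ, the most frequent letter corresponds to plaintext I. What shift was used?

The most frequent ciphertext letter is Q (appears 6 times).
Q is position 16; I is position 8.
Shift = 8.

8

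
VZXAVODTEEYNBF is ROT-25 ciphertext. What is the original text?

V(21): 21−25=-4≡22 → W
Z(25): 25−25=0 → A
X(23): 23−25=-2≡24 → Y
A(0): 0−25=-25≡1 → B
V(21): 21−25=-4≡22 → W
O(14): 14−25=-11≡15 → P
D(3): 3−25=-22≡4 → E
T(19): 19−25=-6≡20 → U
E(4): 4−25=-21≡5 → F
E(4): 4−25=-21≡5 → F
Y(24): 24−25=-1≡25 → Z
N(13): 13−25=-12≡14 → O
B(1): 1−25=-24≡2 → C
F(5): 5−25=-20≡6 → G

WAYBWPEUFFZOCG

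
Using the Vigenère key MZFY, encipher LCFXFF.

Repeat the key across the message: MZFYMZ
L(11)+M(12): 23 → X
C(2)+Z(25): 27≡1 → B
F(5)+F(5): 10 → K
X(23)+Y(24): 47≡21 → V
F(5)+M(12): 17 → R
F(5)+Z(25): 30≡4 → E

XBKVRE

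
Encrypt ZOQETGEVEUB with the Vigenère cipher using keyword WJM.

Repeat the key across the message: WJMWJMWJMWJ
Z(25)+W(22): 47≡21 → V
O(14)+J(9): 23 → X
Q(16)+M(12): 28≡2 → C
E(4)+W(22): 26≡0 → A
T(19)+J(9): 28≡2 → C
G(6)+M(12): 18 → S
E(4)+W(22): 26≡0 → A
V(21)+J(9): 30≡4 → E
E(4)+M(12): 16 → Q
U(20)+W(22): 42≡16 → Q
B(1)+J(9): 10 → K

VXCACSAEQQK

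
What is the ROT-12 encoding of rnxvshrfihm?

dzjhetdruty

r(17): 17+12=29≡3 → d
n(13): 13+12=25 → z
x(23): 23+12=35≡9 → j
v(21): 21+12=33≡7 → h
s(18): 18+12=30≡4 → e
h(7): 7+12=19 → t
r(17): 17+12=29≡3 → d
f(5): 5+12=17 → r
i(8): 8+12=20 → u
h(7): 7+12=19 → t
m(12): 12+12=24 → y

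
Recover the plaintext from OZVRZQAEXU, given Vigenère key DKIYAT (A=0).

Repeat the key across the ciphertext: DKIYATDKIY
O(14)−D(3): 11 → L
Z(25)−K(10): 15 → P
V(21)−I(8): 13 → N
R(17)−Y(24): -7≡19 → T
Z(25)−A(0): 25 → Z
Q(16)−T(19): -3≡23 → X
A(0)−D(3): -3≡23 → X
E(4)−K(10): -6≡20 → U
X(23)−I(8): 15 → P
U(20)−Y(24): -4≡22 → W

LPNTZXXUPW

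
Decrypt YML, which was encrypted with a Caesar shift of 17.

HVU

Y(24): 24−17=7 → H
M(12): 12−17=-5≡21 → V
L(11): 11−17=-6≡20 → U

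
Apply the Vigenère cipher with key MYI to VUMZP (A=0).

Repeat the key across the message: MYIMY
V(21)+M(12): 33≡7 → H
U(20)+Y(24): 44≡18 → S
M(12)+I(8): 20 → U
Z(25)+M(12): 37≡11 → L
P(15)+Y(24): 39≡13 → N

HSULN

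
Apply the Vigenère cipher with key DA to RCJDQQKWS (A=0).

UCMDTQNWV

Repeat the key across the message: DADADADAD
R(17)+D(3): 20 → U
C(2)+A(0): 2 → C
J(9)+D(3): 12 → M
D(3)+A(0): 3 → D
Q(16)+D(3): 19 → T
Q(16)+A(0): 16 → Q
K(10)+D(3): 13 → N
W(22)+A(0): 22 → W
S(18)+D(3): 21 → V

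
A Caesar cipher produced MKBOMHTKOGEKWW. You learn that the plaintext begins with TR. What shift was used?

From the crib: M(12)−T(19)=-7≡19, so the shift is 19.

19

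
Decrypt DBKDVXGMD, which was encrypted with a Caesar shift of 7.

WUDWOQZFW

D(3): 3−7=-4≡22 → W
B(1): 1−7=-6≡20 → U
K(10): 10−7=3 → D
D(3): 3−7=-4≡22 → W
V(21): 21−7=14 → O
X(23): 23−7=16 → Q
G(6): 6−7=-1≡25 → Z
M(12): 12−7=5 → F
D(3): 3−7=-4≡22 → W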